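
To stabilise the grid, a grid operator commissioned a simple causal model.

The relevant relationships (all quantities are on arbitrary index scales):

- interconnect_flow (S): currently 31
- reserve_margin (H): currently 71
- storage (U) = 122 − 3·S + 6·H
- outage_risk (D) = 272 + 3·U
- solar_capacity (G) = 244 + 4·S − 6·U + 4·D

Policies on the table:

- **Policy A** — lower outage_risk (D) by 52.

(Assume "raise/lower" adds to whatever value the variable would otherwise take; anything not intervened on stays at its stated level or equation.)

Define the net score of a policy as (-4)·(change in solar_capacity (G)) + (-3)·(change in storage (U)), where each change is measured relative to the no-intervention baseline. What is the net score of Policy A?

832

Baseline:
  S = 31
  H = 71
  U = 122 − 3·31 + 6·71 = 455
  D = 272 + 3·455 = 1637
  G = 244 + 4·31 − 6·455 + 4·1637 = 4186
Policy A (D − 52):
  S = 31
  H = 71
  U = 122 − 3·31 + 6·71 = 455
  D = 272 + 3·455 (−52 from intervention) = 1585
  G = 244 + 4·31 − 6·455 + 4·1585 = 3978
ΔG = 3978 − 4186 = -208; ΔU = 455 − 455 = 0
Score = (-4)·(-208) + (-3)·0 = 832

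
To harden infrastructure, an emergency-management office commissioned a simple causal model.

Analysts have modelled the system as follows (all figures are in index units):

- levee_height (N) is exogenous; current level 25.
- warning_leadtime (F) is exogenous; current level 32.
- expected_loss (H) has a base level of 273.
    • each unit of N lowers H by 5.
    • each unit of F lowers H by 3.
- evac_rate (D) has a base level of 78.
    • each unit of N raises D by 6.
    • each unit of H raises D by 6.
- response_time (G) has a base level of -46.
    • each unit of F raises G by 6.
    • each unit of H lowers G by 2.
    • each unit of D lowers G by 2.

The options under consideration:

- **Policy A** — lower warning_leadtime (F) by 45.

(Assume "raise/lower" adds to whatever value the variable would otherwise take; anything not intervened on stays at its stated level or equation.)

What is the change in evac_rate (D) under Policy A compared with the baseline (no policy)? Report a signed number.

810

Baseline:
  N = 25
  F = 32
  H = 273 − 5·25 − 3·32 = 52
  D = 78 + 6·25 + 6·52 = 540
Policy A (F − 45):
  N = 25
  F = 32 − 45 = -13
  H = 273 − 5·25 − 3·(-13) = 187
  D = 78 + 6·25 + 6·187 = 1350
Change in D: 1350 − 540 = 810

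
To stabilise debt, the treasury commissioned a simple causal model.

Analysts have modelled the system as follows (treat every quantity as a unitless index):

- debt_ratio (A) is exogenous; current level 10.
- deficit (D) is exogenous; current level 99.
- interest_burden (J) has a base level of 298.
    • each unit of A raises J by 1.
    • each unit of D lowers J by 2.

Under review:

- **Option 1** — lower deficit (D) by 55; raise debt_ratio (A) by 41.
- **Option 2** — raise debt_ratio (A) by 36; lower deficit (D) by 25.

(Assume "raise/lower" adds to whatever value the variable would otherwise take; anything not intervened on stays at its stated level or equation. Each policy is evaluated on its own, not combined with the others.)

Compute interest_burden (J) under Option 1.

261

Option 1 (D − 55, A + 41):
  A = 10 + 41 = 51
  D = 99 − 55 = 44
  J = 298 + 51 − 2·44 = 261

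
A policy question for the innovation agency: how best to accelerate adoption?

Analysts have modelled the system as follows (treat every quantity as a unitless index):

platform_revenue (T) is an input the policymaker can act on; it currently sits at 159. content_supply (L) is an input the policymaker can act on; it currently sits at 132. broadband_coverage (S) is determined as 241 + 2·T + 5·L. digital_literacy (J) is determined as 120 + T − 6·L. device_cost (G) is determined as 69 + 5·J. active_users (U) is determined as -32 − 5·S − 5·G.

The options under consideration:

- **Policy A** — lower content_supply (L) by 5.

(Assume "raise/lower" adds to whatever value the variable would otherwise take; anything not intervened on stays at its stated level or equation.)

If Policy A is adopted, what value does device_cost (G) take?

Policy A (L − 5):
  T = 159
  L = 132 − 5 = 127
  J = 120 + 159 − 6·127 = -483
  G = 69 + 5·(-483) = -2346

-2346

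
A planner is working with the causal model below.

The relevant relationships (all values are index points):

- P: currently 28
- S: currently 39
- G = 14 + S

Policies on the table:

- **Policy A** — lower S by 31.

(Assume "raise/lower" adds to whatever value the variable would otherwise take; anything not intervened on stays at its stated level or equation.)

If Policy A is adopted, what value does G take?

22

Policy A (S − 31):
  S = 39 − 31 = 8
  G = 14 + 8 = 22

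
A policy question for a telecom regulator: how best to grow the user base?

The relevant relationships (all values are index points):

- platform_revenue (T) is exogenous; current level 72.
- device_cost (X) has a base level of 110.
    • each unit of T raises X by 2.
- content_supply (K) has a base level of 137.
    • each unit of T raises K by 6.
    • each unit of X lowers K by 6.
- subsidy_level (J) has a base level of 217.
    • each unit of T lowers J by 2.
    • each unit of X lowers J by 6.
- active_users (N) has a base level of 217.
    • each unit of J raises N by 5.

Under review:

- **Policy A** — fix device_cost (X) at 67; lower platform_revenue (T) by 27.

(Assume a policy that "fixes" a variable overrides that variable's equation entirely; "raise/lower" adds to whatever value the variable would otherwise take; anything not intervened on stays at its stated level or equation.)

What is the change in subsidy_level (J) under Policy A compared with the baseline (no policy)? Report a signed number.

1176

Baseline:
  T = 72
  X = 110 + 2·72 = 254
  J = 217 − 2·72 − 6·254 = -1451
Policy A (X := 67, T − 27):
  T = 72 − 27 = 45
  X = 67
  J = 217 − 2·45 − 6·67 = -275
Change in J: -275 − (-1451) = 1176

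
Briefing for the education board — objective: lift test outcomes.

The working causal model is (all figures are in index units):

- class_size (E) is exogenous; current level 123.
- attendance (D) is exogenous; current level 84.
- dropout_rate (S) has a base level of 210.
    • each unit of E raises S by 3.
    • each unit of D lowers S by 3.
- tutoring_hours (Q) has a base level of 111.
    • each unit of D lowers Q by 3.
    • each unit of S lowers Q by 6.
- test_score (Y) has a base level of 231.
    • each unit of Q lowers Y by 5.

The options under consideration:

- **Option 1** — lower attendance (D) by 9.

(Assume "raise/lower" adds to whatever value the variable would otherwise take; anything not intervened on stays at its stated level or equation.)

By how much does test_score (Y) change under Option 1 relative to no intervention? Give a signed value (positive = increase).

Baseline:
  E = 123
  D = 84
  S = 210 + 3·123 − 3·84 = 327
  Q = 111 − 3·84 − 6·327 = -2103
  Y = 231 − 5·(-2103) = 10746
Option 1 (D − 9):
  E = 123
  D = 84 − 9 = 75
  S = 210 + 3·123 − 3·75 = 354
  Q = 111 − 3·75 − 6·354 = -2238
  Y = 231 − 5·(-2238) = 11421
Change in Y: 11421 − 10746 = 675

675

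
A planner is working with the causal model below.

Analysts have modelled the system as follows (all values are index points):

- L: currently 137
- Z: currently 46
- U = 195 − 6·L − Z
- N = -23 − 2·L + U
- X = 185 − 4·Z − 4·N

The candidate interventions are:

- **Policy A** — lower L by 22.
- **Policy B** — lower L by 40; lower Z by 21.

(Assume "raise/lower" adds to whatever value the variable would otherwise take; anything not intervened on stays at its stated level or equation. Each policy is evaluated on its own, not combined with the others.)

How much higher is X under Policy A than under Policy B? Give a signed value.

Policy A (L − 22):
  L = 137 − 22 = 115
  Z = 46
  U = 195 − 6·115 − 46 = -541
  N = -23 − 2·115 + (-541) = -794
  X = 185 − 4·46 − 4·(-794) = 3177
Policy B (L − 40, Z − 21):
  L = 137 − 40 = 97
  Z = 46 − 21 = 25
  U = 195 − 6·97 − 25 = -412
  N = -23 − 2·97 + (-412) = -629
  X = 185 − 4·25 − 4·(-629) = 2601
X: 3177 − 2601 = 576

576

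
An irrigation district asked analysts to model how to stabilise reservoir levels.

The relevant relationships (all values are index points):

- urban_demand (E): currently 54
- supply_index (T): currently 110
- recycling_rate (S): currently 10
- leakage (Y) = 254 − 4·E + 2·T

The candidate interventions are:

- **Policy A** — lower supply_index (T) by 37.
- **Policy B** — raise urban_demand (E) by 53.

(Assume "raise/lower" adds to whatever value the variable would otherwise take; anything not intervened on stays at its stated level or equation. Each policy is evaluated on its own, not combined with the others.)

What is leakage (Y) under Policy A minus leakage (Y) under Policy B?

Policy A (T − 37):
  E = 54
  T = 110 − 37 = 73
  Y = 254 − 4·54 + 2·73 = 184
Policy B (E + 53):
  E = 54 + 53 = 107
  T = 110
  Y = 254 − 4·107 + 2·110 = 46
Y: 184 − 46 = 138

138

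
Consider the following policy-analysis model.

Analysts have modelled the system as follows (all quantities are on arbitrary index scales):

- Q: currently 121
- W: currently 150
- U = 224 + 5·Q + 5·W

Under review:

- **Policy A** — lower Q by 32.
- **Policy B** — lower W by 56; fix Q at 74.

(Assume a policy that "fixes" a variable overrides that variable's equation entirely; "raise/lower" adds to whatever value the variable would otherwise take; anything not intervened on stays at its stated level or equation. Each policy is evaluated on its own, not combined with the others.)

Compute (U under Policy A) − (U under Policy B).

Policy A (Q − 32):
  Q = 121 − 32 = 89
  W = 150
  U = 224 + 5·89 + 5·150 = 1419
Policy B (W − 56, Q := 74):
  Q = 74
  W = 150 − 56 = 94
  U = 224 + 5·74 + 5·94 = 1064
U: 1419 − 1064 = 355

355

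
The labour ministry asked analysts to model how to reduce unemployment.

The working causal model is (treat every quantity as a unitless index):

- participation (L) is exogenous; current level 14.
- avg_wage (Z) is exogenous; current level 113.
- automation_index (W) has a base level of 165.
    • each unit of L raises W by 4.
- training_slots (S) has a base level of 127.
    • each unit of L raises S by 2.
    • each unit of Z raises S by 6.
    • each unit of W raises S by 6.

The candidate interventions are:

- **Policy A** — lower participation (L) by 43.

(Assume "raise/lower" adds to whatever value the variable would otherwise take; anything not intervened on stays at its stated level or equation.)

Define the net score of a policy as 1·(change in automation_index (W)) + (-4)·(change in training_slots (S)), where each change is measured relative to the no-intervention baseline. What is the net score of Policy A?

4300

Baseline:
  L = 14
  Z = 113
  W = 165 + 4·14 = 221
  S = 127 + 2·14 + 6·113 + 6·221 = 2159
Policy A (L − 43):
  L = 14 − 43 = -29
  Z = 113
  W = 165 + 4·(-29) = 49
  S = 127 + 2·(-29) + 6·113 + 6·49 = 1041
ΔW = 49 − 221 = -172; ΔS = 1041 − 2159 = -1118
Score = 1·(-172) + (-4)·(-1118) = 4300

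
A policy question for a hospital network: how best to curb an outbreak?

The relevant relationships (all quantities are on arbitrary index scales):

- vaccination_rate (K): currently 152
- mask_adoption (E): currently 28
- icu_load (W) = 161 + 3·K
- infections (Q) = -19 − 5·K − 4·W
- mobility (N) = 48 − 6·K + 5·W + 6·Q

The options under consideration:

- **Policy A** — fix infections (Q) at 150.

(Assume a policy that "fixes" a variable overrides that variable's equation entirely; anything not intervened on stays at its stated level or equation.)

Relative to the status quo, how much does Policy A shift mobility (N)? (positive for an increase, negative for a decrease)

20382

Baseline:
  K = 152
  W = 161 + 3·152 = 617
  Q = -19 − 5·152 − 4·617 = -3247
  N = 48 − 6·152 + 5·617 + 6·(-3247) = -17261
Policy A (Q := 150):
  K = 152
  W = 161 + 3·152 = 617
  Q = 150
  N = 48 − 6·152 + 5·617 + 6·150 = 3121
Change in N: 3121 − (-17261) = 20382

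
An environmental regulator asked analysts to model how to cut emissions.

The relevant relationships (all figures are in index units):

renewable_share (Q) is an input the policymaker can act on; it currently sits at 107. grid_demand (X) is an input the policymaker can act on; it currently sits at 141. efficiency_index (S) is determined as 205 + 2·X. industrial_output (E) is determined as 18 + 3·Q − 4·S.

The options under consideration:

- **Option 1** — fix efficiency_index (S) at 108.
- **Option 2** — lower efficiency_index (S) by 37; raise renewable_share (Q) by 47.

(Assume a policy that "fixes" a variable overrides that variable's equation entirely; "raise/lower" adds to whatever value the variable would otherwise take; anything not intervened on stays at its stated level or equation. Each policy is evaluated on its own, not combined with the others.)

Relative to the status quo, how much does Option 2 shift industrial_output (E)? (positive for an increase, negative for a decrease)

289

Baseline:
  Q = 107
  X = 141
  S = 205 + 2·141 = 487
  E = 18 + 3·107 − 4·487 = -1609
Option 2 (S − 37, Q + 47):
  Q = 107 + 47 = 154
  X = 141
  S = 205 + 2·141 (−37 from intervention) = 450
  E = 18 + 3·154 − 4·450 = -1320
Change in E: -1320 − (-1609) = 289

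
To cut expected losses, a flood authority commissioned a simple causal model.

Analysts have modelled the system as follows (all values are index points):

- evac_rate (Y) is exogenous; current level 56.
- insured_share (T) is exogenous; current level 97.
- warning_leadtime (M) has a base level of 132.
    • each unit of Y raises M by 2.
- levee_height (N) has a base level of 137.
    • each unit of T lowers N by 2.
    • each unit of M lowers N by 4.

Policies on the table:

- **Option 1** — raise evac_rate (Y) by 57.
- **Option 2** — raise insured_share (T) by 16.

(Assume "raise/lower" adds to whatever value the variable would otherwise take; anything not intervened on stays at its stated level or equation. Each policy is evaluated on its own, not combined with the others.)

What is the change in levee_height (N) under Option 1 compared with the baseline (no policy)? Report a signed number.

Baseline:
  Y = 56
  T = 97
  M = 132 + 2·56 = 244
  N = 137 − 2·97 − 4·244 = -1033
Option 1 (Y + 57):
  Y = 56 + 57 = 113
  T = 97
  M = 132 + 2·113 = 358
  N = 137 − 2·97 − 4·358 = -1489
Change in N: -1489 − (-1033) = -456

-456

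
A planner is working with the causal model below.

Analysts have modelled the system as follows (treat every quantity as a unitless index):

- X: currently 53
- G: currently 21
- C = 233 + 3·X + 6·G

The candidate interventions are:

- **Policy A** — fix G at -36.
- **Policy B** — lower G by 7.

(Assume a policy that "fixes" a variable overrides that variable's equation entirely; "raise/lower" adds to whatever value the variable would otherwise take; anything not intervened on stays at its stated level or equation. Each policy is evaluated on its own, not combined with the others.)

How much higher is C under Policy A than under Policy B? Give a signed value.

-300

Policy A (G := -36):
  X = 53
  G = -36
  C = 233 + 3·53 + 6·(-36) = 176
Policy B (G − 7):
  X = 53
  G = 21 − 7 = 14
  C = 233 + 3·53 + 6·14 = 476
C: 176 − 476 = -300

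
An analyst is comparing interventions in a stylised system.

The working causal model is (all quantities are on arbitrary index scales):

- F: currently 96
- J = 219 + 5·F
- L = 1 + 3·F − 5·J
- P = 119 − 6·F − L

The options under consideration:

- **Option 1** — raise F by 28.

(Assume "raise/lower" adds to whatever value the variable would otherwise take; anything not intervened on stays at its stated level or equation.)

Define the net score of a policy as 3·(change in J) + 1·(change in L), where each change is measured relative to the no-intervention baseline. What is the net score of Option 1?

Baseline:
  F = 96
  J = 219 + 5·96 = 699
  L = 1 + 3·96 − 5·699 = -3206
Option 1 (F + 28):
  F = 96 + 28 = 124
  J = 219 + 5·124 = 839
  L = 1 + 3·124 − 5·839 = -3822
ΔJ = 839 − 699 = 140; ΔL = -3822 − (-3206) = -616
Score = 3·140 + 1·(-616) = -196

-196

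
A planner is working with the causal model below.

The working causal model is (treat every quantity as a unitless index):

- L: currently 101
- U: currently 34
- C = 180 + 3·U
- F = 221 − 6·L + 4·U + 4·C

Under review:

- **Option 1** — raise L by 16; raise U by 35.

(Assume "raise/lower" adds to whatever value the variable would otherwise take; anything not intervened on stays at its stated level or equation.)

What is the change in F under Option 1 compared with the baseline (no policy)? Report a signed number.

464

Baseline:
  L = 101
  U = 34
  C = 180 + 3·34 = 282
  F = 221 − 6·101 + 4·34 + 4·282 = 879
Option 1 (L + 16, U + 35):
  L = 101 + 16 = 117
  U = 34 + 35 = 69
  C = 180 + 3·69 = 387
  F = 221 − 6·117 + 4·69 + 4·387 = 1343
Change in F: 1343 − 879 = 464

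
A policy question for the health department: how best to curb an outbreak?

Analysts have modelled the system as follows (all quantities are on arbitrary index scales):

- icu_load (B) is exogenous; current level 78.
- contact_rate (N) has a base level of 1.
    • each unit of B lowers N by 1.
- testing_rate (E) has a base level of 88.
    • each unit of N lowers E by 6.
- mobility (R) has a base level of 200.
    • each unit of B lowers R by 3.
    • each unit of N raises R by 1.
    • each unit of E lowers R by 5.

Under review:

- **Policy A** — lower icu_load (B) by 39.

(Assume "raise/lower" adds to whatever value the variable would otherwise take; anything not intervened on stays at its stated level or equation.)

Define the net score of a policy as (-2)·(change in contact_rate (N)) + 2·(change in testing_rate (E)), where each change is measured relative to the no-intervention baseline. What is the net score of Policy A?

Baseline:
  B = 78
  N = 1 − 78 = -77
  E = 88 − 6·(-77) = 550
Policy A (B − 39):
  B = 78 − 39 = 39
  N = 1 − 39 = -38
  E = 88 − 6·(-38) = 316
ΔN = -38 − (-77) = 39; ΔE = 316 − 550 = -234
Score = (-2)·39 + 2·(-234) = -546

-546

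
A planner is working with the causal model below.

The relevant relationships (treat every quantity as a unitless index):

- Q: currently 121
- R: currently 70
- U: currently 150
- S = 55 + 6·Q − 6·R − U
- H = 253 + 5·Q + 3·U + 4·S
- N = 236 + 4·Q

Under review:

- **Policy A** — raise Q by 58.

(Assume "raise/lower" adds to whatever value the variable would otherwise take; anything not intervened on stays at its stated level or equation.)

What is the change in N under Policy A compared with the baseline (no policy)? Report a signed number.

Baseline:
  Q = 121
  N = 236 + 4·121 = 720
Policy A (Q + 58):
  Q = 121 + 58 = 179
  N = 236 + 4·179 = 952
Change in N: 952 − 720 = 232

232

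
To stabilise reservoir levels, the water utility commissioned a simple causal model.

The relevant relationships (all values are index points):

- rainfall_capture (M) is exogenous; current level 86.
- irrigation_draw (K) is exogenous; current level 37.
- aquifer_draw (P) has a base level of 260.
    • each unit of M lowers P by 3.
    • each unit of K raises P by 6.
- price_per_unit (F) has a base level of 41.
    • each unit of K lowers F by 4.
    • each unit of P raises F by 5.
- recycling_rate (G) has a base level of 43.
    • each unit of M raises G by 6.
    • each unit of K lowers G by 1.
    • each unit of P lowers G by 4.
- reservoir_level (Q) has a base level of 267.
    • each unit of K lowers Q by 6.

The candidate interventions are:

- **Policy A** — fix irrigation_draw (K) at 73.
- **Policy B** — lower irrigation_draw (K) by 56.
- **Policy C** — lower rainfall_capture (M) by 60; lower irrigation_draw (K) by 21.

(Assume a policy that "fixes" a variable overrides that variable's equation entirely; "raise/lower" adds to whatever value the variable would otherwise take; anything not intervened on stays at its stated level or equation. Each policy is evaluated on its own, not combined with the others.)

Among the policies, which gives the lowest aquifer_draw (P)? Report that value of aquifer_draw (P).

-112

Policy A (K := 73):
  M = 86
  K = 73
  P = 260 − 3·86 + 6·73 = 440
Policy B (K − 56):
  M = 86
  K = 37 − 56 = -19
  P = 260 − 3·86 + 6·(-19) = -112
Policy C (M − 60, K − 21):
  M = 86 − 60 = 26
  K = 37 − 21 = 16
  P = 260 − 3·26 + 6·16 = 278
Comparing — Policy A: P=440, Policy B: P=-112, Policy C: P=278. Lowest is -112 (Policy B).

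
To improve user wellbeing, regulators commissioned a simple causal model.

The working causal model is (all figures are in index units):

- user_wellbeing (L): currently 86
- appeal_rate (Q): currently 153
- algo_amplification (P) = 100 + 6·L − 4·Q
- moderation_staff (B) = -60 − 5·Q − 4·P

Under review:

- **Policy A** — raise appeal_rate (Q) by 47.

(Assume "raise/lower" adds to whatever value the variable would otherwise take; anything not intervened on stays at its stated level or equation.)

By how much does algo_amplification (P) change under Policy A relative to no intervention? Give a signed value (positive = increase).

-188

Baseline:
  L = 86
  Q = 153
  P = 100 + 6·86 − 4·153 = 4
Policy A (Q + 47):
  L = 86
  Q = 153 + 47 = 200
  P = 100 + 6·86 − 4·200 = -184
Change in P: -184 − 4 = -188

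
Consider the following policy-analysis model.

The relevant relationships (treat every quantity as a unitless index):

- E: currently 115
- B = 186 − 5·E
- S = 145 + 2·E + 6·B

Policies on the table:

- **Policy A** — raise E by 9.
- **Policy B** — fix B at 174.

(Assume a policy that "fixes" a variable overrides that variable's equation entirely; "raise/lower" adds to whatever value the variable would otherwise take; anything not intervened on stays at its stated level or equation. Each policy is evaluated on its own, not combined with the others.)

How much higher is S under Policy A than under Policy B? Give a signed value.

-3630

Policy A (E + 9):
  E = 115 + 9 = 124
  B = 186 − 5·124 = -434
  S = 145 + 2·124 + 6·(-434) = -2211
Policy B (B := 174):
  E = 115
  B = 174
  S = 145 + 2·115 + 6·174 = 1419
S: -2211 − 1419 = -3630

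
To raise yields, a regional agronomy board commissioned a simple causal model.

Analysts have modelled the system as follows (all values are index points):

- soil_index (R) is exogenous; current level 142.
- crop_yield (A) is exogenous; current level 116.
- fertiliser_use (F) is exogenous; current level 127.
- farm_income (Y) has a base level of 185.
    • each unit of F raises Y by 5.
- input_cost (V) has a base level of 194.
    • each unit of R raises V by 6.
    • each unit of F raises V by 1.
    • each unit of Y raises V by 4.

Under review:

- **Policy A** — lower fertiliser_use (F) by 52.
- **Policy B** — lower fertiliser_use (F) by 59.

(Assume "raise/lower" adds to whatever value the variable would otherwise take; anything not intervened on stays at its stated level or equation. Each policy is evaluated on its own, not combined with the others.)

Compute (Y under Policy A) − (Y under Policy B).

Policy A (F − 52):
  F = 127 − 52 = 75
  Y = 185 + 5·75 = 560
Policy B (F − 59):
  F = 127 − 59 = 68
  Y = 185 + 5·68 = 525
Y: 560 − 525 = 35

35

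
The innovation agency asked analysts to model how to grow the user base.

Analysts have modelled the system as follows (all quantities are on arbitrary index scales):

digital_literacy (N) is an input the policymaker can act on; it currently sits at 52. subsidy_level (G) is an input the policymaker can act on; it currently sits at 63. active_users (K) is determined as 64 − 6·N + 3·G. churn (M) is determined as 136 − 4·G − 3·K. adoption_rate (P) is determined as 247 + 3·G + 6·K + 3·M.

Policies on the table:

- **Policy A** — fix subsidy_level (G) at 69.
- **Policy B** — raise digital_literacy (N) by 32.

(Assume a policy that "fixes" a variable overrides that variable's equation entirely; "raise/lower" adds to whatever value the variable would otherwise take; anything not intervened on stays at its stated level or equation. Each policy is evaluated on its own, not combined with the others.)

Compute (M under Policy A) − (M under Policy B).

Policy A (G := 69):
  N = 52
  G = 69
  K = 64 − 6·52 + 3·69 = -41
  M = 136 − 4·69 − 3·(-41) = -17
Policy B (N + 32):
  N = 52 + 32 = 84
  G = 63
  K = 64 − 6·84 + 3·63 = -251
  M = 136 − 4·63 − 3·(-251) = 637
M: -17 − 637 = -654

-654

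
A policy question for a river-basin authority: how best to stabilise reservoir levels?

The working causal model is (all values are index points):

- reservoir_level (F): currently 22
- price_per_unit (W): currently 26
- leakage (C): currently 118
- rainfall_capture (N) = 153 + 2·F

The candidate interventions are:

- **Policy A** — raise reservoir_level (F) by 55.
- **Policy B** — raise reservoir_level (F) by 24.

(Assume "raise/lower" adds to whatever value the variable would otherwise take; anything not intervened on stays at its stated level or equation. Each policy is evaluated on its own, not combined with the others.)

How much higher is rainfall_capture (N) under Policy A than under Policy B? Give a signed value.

Policy A (F + 55):
  F = 22 + 55 = 77
  N = 153 + 2·77 = 307
Policy B (F + 24):
  F = 22 + 24 = 46
  N = 153 + 2·46 = 245
N: 307 − 245 = 62

62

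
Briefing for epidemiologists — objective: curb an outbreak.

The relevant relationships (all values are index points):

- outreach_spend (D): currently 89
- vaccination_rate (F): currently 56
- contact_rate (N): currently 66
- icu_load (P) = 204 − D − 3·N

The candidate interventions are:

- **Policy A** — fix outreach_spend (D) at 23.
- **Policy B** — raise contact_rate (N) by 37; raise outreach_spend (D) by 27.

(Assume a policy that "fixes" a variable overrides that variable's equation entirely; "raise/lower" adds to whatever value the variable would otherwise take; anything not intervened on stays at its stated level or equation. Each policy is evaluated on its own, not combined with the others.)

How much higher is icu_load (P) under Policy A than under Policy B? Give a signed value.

Policy A (D := 23):
  D = 23
  N = 66
  P = 204 − 23 − 3·66 = -17
Policy B (N + 37, D + 27):
  D = 89 + 27 = 116
  N = 66 + 37 = 103
  P = 204 − 116 − 3·103 = -221
P: -17 − (-221) = 204

204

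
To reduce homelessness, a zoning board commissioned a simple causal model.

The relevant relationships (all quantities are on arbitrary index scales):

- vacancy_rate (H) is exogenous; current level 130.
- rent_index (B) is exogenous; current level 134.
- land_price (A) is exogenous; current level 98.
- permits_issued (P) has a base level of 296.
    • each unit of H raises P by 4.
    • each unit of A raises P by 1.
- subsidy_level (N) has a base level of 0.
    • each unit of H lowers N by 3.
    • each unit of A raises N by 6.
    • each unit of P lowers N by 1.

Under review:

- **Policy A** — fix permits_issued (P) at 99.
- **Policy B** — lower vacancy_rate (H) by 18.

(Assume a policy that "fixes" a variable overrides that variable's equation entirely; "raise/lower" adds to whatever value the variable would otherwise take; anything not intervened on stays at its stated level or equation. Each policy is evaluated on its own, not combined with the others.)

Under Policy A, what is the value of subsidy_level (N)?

99

Policy A (P := 99):
  H = 130
  A = 98
  P = 99
  N = 0 − 3·130 + 6·98 − 99 = 99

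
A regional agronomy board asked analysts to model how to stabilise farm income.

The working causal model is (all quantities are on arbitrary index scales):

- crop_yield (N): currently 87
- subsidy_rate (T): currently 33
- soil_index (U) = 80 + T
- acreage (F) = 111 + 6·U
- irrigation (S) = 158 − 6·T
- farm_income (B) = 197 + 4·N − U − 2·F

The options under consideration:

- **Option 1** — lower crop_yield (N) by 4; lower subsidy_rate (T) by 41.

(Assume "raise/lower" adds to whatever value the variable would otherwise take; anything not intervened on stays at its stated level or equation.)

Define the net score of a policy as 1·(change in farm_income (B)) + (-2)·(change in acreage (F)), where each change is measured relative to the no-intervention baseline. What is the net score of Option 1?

1009

Baseline:
  N = 87
  T = 33
  U = 80 + 33 = 113
  F = 111 + 6·113 = 789
  B = 197 + 4·87 − 113 − 2·789 = -1146
Option 1 (N − 4, T − 41):
  N = 87 − 4 = 83
  T = 33 − 41 = -8
  U = 80 + (-8) = 72
  F = 111 + 6·72 = 543
  B = 197 + 4·83 − 72 − 2·543 = -629
ΔB = -629 − (-1146) = 517; ΔF = 543 − 789 = -246
Score = 1·517 + (-2)·(-246) = 1009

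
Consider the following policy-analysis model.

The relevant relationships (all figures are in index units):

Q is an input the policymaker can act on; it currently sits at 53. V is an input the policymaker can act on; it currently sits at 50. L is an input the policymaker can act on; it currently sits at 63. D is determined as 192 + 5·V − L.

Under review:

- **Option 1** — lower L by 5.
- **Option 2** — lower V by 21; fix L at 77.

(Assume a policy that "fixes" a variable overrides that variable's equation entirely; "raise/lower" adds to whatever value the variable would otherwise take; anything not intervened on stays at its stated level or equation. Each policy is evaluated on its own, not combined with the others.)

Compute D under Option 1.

384

Option 1 (L − 5):
  V = 50
  L = 63 − 5 = 58
  D = 192 + 5·50 − 58 = 384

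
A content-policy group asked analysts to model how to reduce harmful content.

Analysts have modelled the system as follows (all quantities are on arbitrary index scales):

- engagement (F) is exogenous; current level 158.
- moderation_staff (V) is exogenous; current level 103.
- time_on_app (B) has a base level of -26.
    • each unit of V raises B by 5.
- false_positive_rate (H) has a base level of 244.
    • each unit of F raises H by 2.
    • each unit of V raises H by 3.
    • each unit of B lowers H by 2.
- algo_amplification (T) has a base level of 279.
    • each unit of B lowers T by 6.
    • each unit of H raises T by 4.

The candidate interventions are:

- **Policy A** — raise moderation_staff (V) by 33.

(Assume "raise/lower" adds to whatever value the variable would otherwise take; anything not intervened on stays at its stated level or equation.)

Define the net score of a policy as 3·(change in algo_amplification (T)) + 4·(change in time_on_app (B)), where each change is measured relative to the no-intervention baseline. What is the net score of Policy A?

-5082

Baseline:
  F = 158
  V = 103
  B = -26 + 5·103 = 489
  H = 244 + 2·158 + 3·103 − 2·489 = -109
  T = 279 − 6·489 + 4·(-109) = -3091
Policy A (V + 33):
  F = 158
  V = 103 + 33 = 136
  B = -26 + 5·136 = 654
  H = 244 + 2·158 + 3·136 − 2·654 = -340
  T = 279 − 6·654 + 4·(-340) = -5005
ΔT = -5005 − (-3091) = -1914; ΔB = 654 − 489 = 165
Score = 3·(-1914) + 4·165 = -5082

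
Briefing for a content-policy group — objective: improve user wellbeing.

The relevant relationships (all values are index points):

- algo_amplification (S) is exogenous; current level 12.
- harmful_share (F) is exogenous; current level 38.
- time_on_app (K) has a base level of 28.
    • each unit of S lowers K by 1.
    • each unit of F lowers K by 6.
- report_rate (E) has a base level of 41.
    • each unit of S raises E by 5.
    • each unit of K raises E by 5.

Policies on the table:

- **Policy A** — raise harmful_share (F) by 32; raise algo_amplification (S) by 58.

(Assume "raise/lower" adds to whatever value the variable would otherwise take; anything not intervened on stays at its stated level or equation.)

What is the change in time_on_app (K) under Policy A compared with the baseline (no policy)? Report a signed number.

Baseline:
  S = 12
  F = 38
  K = 28 − 12 − 6·38 = -212
Policy A (F + 32, S + 58):
  S = 12 + 58 = 70
  F = 38 + 32 = 70
  K = 28 − 70 − 6·70 = -462
Change in K: -462 − (-212) = -250

-250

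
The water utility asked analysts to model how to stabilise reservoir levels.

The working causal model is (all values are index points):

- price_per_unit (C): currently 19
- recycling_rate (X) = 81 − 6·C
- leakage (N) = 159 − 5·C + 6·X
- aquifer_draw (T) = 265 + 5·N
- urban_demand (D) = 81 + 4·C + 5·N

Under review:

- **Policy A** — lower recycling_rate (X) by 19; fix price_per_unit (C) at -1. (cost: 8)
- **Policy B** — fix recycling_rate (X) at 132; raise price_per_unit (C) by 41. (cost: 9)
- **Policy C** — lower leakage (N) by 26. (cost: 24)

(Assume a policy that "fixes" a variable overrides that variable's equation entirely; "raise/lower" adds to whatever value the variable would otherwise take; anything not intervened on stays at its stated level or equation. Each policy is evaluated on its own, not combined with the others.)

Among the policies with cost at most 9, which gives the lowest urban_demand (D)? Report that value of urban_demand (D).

Policy A (X − 19, C := -1):
  C = -1
  X = 81 − 6·(-1) (−19 from intervention) = 68
  N = 159 − 5·(-1) + 6·68 = 572
  D = 81 + 4·(-1) + 5·572 = 2937
Policy B (X := 132, C + 41):
  C = 19 + 41 = 60
  X = 132
  N = 159 − 5·60 + 6·132 = 651
  D = 81 + 4·60 + 5·651 = 3576
Comparing — Policy A: D=2937, Policy B: D=3576. Lowest is 2937 (Policy A).

2937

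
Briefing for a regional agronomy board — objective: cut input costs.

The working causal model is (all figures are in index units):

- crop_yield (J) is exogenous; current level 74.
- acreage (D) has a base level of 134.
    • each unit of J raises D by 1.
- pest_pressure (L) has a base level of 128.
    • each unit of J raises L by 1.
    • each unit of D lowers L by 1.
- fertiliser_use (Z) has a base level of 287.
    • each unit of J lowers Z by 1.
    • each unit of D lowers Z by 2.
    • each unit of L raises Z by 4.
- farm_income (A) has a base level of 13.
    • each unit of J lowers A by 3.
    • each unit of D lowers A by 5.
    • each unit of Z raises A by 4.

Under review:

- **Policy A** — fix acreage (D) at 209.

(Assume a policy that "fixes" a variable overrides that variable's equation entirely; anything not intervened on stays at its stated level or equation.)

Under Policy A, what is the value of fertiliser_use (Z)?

Policy A (D := 209):
  J = 74
  D = 209
  L = 128 + 74 − 209 = -7
  Z = 287 − 74 − 2·209 + 4·(-7) = -233

-233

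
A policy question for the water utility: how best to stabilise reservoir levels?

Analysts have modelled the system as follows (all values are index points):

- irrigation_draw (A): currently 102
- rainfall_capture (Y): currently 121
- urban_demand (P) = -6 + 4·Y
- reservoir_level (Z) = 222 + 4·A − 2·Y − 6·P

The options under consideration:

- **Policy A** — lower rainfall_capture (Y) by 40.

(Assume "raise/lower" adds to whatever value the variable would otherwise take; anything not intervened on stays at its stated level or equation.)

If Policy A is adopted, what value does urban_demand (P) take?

318

Policy A (Y − 40):
  Y = 121 − 40 = 81
  P = -6 + 4·81 = 318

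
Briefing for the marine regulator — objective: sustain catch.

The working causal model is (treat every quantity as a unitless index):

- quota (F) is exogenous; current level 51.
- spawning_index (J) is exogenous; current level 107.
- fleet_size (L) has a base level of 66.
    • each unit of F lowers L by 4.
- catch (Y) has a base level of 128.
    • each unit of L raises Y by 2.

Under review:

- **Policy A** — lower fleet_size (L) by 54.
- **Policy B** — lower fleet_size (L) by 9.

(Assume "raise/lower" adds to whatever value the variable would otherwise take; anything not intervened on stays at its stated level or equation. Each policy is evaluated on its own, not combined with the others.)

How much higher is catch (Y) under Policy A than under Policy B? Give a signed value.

Policy A (L − 54):
  F = 51
  L = 66 − 4·51 (−54 from intervention) = -192
  Y = 128 + 2·(-192) = -256
Policy B (L − 9):
  F = 51
  L = 66 − 4·51 (−9 from intervention) = -147
  Y = 128 + 2·(-147) = -166
Y: -256 − (-166) = -90

-90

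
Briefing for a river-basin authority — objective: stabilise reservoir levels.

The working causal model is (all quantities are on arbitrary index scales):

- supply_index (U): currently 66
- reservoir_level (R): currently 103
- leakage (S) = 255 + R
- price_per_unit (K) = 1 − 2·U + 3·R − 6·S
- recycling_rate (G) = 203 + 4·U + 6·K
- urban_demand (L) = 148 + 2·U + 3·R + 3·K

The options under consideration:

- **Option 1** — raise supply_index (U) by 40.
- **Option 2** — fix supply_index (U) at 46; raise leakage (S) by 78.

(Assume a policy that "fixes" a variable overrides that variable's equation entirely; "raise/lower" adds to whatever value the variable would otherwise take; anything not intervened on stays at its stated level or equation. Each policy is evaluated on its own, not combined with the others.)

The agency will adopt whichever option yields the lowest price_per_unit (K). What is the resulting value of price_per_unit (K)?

-2398

Option 1 (U + 40):
  U = 66 + 40 = 106
  R = 103
  S = 255 + 103 = 358
  K = 1 − 2·106 + 3·103 − 6·358 = -2050
Option 2 (U := 46, S + 78):
  U = 46
  R = 103
  S = 255 + 103 (+78 from intervention) = 436
  K = 1 − 2·46 + 3·103 − 6·436 = -2398
Comparing — Option 1: K=-2050, Option 2: K=-2398. Lowest is -2398 (Option 2).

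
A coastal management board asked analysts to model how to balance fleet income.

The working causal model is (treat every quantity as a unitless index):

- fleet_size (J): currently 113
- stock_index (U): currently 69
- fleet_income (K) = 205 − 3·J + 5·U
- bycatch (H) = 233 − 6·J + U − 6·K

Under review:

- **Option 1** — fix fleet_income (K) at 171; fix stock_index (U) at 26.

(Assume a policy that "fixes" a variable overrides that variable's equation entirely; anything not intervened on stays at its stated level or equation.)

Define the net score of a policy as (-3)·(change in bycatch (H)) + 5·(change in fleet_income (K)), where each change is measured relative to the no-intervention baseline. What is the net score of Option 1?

Baseline:
  J = 113
  U = 69
  K = 205 − 3·113 + 5·69 = 211
  H = 233 − 6·113 + 69 − 6·211 = -1642
Option 1 (K := 171, U := 26):
  J = 113
  U = 26
  K = 171
  H = 233 − 6·113 + 26 − 6·171 = -1445
ΔH = -1445 − (-1642) = 197; ΔK = 171 − 211 = -40
Score = (-3)·197 + 5·(-40) = -791

-791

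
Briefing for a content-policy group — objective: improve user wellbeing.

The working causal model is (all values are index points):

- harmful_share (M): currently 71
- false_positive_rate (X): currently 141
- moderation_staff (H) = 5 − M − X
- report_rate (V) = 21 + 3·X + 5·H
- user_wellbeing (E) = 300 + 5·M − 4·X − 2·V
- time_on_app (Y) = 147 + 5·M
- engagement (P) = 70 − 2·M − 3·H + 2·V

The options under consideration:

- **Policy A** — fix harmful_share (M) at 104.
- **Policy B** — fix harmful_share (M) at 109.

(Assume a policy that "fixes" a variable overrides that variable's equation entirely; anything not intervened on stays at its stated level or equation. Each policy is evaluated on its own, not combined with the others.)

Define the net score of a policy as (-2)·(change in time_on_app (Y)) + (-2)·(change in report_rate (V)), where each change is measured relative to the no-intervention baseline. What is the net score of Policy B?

0

Baseline:
  M = 71
  X = 141
  H = 5 − 71 − 141 = -207
  V = 21 + 3·141 + 5·(-207) = -591
  Y = 147 + 5·71 = 502
Policy B (M := 109):
  M = 109
  X = 141
  H = 5 − 109 − 141 = -245
  V = 21 + 3·141 + 5·(-245) = -781
  Y = 147 + 5·109 = 692
ΔY = 692 − 502 = 190; ΔV = -781 − (-591) = -190
Score = (-2)·190 + (-2)·(-190) = 0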